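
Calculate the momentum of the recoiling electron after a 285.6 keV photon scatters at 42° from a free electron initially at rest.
1.0408e-22 kg·m/s

The electron is initially at rest, so by conservation of momentum:
p⃗_e = p⃗₀ − p⃗'  (incident photon momentum minus scattered photon momentum)

Photon momentum magnitudes (p = h/λ = E/c):
λ₀ = hc/E₀ = 4.3412 pm → p₀ = h/λ₀ = 1.5263e-22 kg·m/s
Δλ = λ_C(1 − cos 42°) = 0.6232 pm
λ' = 4.9644 pm → p' = h/λ' = 1.3347e-22 kg·m/s

The scattered photon makes angle θ = 42° with the incident direction, so by the law of cosines:
|p⃗_e|² = p₀² + p'² − 2p₀p'cos θ
|p⃗_e|² = (1.5263e-22)² + (1.3347e-22)² − 2·1.5263e-22·1.3347e-22·cos(42°)
|p⃗_e| = 1.0408e-22 kg·m/s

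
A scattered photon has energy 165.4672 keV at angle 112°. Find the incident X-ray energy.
298.1998 keV

Convert final energy to wavelength (hc ≈ 1239.842 keV·pm):
λ' = hc/E' = 1239.842 / 165.4672 = 7.4930 pm

Calculate the Compton shift:
Δλ = λ_C(1 - cos(112°))
Δλ = 2.4263 × (1 - cos(112°))
Δλ = 3.3352 pm

Initial wavelength:
λ = λ' - Δλ = 7.4930 - 3.3352 = 4.1578 pm

Initial energy:
E = hc/λ = 1239.842 / 4.1578 = 298.1998 keV

(Intermediate values are shown rounded; full precision is carried through to the final answer.)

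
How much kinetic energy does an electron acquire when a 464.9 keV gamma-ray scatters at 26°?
39.1970 keV

By energy conservation: K_e = E_initial - E_final

First find the scattered photon energy:
Initial wavelength: λ = hc/E = 2.6669 pm
Compton shift: Δλ = λ_C(1 - cos(26°)) = 0.2456 pm
Final wavelength: λ' = 2.6669 + 0.2456 = 2.9125 pm
Final photon energy: E' = hc/λ' = 425.7030 keV

Electron kinetic energy:
K_e = E - E' = 464.9000 - 425.7030 = 39.1970 keV

(Intermediate values are shown rounded; full precision is carried through to the final answer.)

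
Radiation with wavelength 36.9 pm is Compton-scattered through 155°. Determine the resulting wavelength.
41.5253 pm

Using the Compton scattering formula:
λ' = λ + Δλ = λ + λ_C(1 - cos θ)

Given:
- Initial wavelength λ = 36.9 pm
- Scattering angle θ = 155°
- Compton wavelength λ_C ≈ 2.4263 pm

Calculate the shift:
Δλ = 2.4263 × (1 - cos(155°))
Δλ = 2.4263 × 1.9063
Δλ = 4.6253 pm

Final wavelength:
λ' = 36.9 + 4.6253 = 41.5253 pm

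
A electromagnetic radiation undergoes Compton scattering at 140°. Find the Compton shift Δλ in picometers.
4.2850 pm

Using the Compton scattering formula:
Δλ = λ_C(1 - cos θ)

where λ_C = h/(m_e·c) ≈ 2.4263 pm is the Compton wavelength of an electron.

For θ = 140°:
cos(140°) = -0.7660
1 - cos(140°) = 1.7660

Δλ = 2.4263 × 1.7660
Δλ = 4.2850 pm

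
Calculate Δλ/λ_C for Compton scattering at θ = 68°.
0.6254 λ_C

The Compton shift formula is:
Δλ = λ_C(1 - cos θ)

Dividing both sides by λ_C:
Δλ/λ_C = 1 - cos θ

For θ = 68°:
Δλ/λ_C = 1 - cos(68°)
Δλ/λ_C = 1 - 0.3746
Δλ/λ_C = 0.6254

This means the shift is 0.6254 × λ_C = 1.5174 pm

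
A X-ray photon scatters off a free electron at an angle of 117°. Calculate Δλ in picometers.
3.5278 pm

Using the Compton scattering formula:
Δλ = λ_C(1 - cos θ)

where λ_C = h/(m_e·c) ≈ 2.4263 pm is the Compton wavelength of an electron.

For θ = 117°:
cos(117°) = -0.4540
1 - cos(117°) = 1.4540

Δλ = 2.4263 × 1.4540
Δλ = 3.5278 pm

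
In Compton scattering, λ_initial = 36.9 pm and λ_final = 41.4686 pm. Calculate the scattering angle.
152.00°

First find the wavelength shift:
Δλ = λ' - λ = 41.4686 - 36.9 = 4.5686 pm

Using Δλ = λ_C(1 - cos θ), with λ_C = h/(m_e·c) ≈ 2.42631024 pm:
cos θ = 1 - Δλ/λ_C
cos θ = 1 - 4.5686/2.42631024
cos θ = -0.882941

θ = arccos(-0.882941)
θ = 152.00°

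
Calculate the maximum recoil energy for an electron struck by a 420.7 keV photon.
261.7401 keV

Maximum energy transfer occurs at θ = 180° (backscattering).

Initial photon: E₀ = 420.7 keV → λ₀ = 2.9471 pm

Maximum Compton shift (at 180°):
Δλ_max = 2λ_C = 2 × 2.4263 = 4.8526 pm

Final wavelength:
λ' = 2.9471 + 4.8526 = 7.7997 pm

Minimum photon energy (maximum energy to electron):
E'_min = hc/λ' = 158.9599 keV

Maximum electron kinetic energy:
K_max = E₀ - E'_min = 420.7000 - 158.9599 = 261.7401 keV

(Intermediate values are shown rounded; full precision is carried through to the final answer.)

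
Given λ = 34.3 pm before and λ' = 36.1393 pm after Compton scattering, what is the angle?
76.00°

First find the wavelength shift:
Δλ = λ' - λ = 36.1393 - 34.3 = 1.8393 pm

Using Δλ = λ_C(1 - cos θ), with λ_C = h/(m_e·c) ≈ 2.42631024 pm:
cos θ = 1 - Δλ/λ_C
cos θ = 1 - 1.8393/2.42631024
cos θ = 0.241935

θ = arccos(0.241935)
θ = 76.00°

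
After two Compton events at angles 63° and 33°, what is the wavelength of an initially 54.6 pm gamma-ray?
56.3162 pm

Apply Compton shift twice:

First scattering at θ₁ = 63°:
Δλ₁ = λ_C(1 - cos(63°))
Δλ₁ = 2.4263 × 0.5460
Δλ₁ = 1.3248 pm

After first scattering:
λ₁ = 54.6 + 1.3248 = 55.9248 pm

Second scattering at θ₂ = 33°:
Δλ₂ = λ_C(1 - cos(33°))
Δλ₂ = 2.4263 × 0.1613
Δλ₂ = 0.3914 pm

Final wavelength:
λ₂ = 55.9248 + 0.3914 = 56.3162 pm

Total shift: Δλ_total = 1.3248 + 0.3914 = 1.7162 pm

(Intermediate values are shown rounded; full precision is carried through to the final answer.)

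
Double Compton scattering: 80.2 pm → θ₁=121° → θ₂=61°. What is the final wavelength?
85.1260 pm

Apply Compton shift twice:

First scattering at θ₁ = 121°:
Δλ₁ = λ_C(1 - cos(121°))
Δλ₁ = 2.4263 × 1.5150
Δλ₁ = 3.6760 pm

After first scattering:
λ₁ = 80.2 + 3.6760 = 83.8760 pm

Second scattering at θ₂ = 61°:
Δλ₂ = λ_C(1 - cos(61°))
Δλ₂ = 2.4263 × 0.5152
Δλ₂ = 1.2500 pm

Final wavelength:
λ₂ = 83.8760 + 1.2500 = 85.1260 pm

Total shift: Δλ_total = 3.6760 + 1.2500 = 4.9260 pm

(Intermediate values are shown rounded; full precision is carried through to the final answer.)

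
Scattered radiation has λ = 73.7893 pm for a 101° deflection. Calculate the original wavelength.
70.9000 pm

From λ' = λ + Δλ, we have λ = λ' - Δλ

First calculate the Compton shift:
Δλ = λ_C(1 - cos θ)
Δλ = 2.4263 × (1 - cos(101°))
Δλ = 2.4263 × 1.1908
Δλ = 2.8893 pm

Initial wavelength:
λ = λ' - Δλ
λ = 73.7893 - 2.8893
λ = 70.9000 pm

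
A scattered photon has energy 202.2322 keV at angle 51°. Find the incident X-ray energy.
237.0000 keV

Convert final energy to wavelength (hc ≈ 1239.842 keV·pm):
λ' = hc/E' = 1239.842 / 202.2322 = 6.1308 pm

Calculate the Compton shift:
Δλ = λ_C(1 - cos(51°))
Δλ = 2.4263 × (1 - cos(51°))
Δλ = 0.8994 pm

Initial wavelength:
λ = λ' - Δλ = 6.1308 - 0.8994 = 5.2314 pm

Initial energy:
E = hc/λ = 1239.842 / 5.2314 = 237.0000 keV

(Intermediate values are shown rounded; full precision is carried through to the final answer.)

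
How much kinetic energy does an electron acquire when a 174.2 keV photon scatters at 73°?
33.8555 keV

By energy conservation: K_e = E_initial - E_final

First find the scattered photon energy:
Initial wavelength: λ = hc/E = 7.1173 pm
Compton shift: Δλ = λ_C(1 - cos(73°)) = 1.7169 pm
Final wavelength: λ' = 7.1173 + 1.7169 = 8.8343 pm
Final photon energy: E' = hc/λ' = 140.3445 keV

Electron kinetic energy:
K_e = E - E' = 174.2000 - 140.3445 = 33.8555 keV

(Intermediate values are shown rounded; full precision is carried through to the final answer.)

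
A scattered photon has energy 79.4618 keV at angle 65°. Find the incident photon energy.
87.3000 keV

Convert final energy to wavelength (hc ≈ 1239.842 keV·pm):
λ' = hc/E' = 1239.842 / 79.4618 = 15.6030 pm

Calculate the Compton shift:
Δλ = λ_C(1 - cos(65°))
Δλ = 2.4263 × (1 - cos(65°))
Δλ = 1.4009 pm

Initial wavelength:
λ = λ' - Δλ = 15.6030 - 1.4009 = 14.2021 pm

Initial energy:
E = hc/λ = 1239.842 / 14.2021 = 87.3000 keV

(Intermediate values are shown rounded; full precision is carried through to the final answer.)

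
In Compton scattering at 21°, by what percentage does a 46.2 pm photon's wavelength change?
0.3488%

Calculate the Compton shift:
Δλ = λ_C(1 - cos(21°))
Δλ = 2.4263 × (1 - cos(21°))
Δλ = 2.4263 × 0.0664
Δλ = 0.1612 pm

Percentage change:
(Δλ/λ₀) × 100 = (0.1612/46.2) × 100
= 0.3488%

(Intermediate values are shown rounded; full precision is carried through to the final answer.)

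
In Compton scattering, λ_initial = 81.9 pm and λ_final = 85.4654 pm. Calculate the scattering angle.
118.00°

First find the wavelength shift:
Δλ = λ' - λ = 85.4654 - 81.9 = 3.5654 pm

Using Δλ = λ_C(1 - cos θ), with λ_C = h/(m_e·c) ≈ 2.42631024 pm:
cos θ = 1 - Δλ/λ_C
cos θ = 1 - 3.5654/2.42631024
cos θ = -0.469474

θ = arccos(-0.469474)
θ = 118.00°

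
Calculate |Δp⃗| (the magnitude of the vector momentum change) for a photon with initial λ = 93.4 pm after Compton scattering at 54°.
6.4077e-24 kg·m/s

Photon momentum magnitude is p = h/λ.

Initial momentum:
p₀ = h/λ = 6.6261e-34/9.3400e-11 = 7.0943e-24 kg·m/s

After scattering:
λ' = λ + Δλ = 93.4 + 1.0002 = 94.4002 pm
p' = h/λ' = 6.6261e-34/9.4400e-11 = 7.0191e-24 kg·m/s

Momentum is a vector; the scattered photon's direction makes angle θ = 54° with the incident direction. The magnitude of the vector change Δp⃗ = p⃗₀ − p⃗' is found from the law of cosines:
|Δp⃗|² = p₀² + p'² − 2p₀p'cos θ
|Δp⃗|² = (7.0943e-24)² + (7.0191e-24)² − 2·7.0943e-24·7.0191e-24·cos(54°)
|Δp⃗| = 6.4077e-24 kg·m/s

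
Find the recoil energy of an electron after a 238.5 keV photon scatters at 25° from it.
9.9925 keV

By energy conservation: K_e = E_initial - E_final

First find the scattered photon energy:
Initial wavelength: λ = hc/E = 5.1985 pm
Compton shift: Δλ = λ_C(1 - cos(25°)) = 0.2273 pm
Final wavelength: λ' = 5.1985 + 0.2273 = 5.4258 pm
Final photon energy: E' = hc/λ' = 228.5075 keV

Electron kinetic energy:
K_e = E - E' = 238.5000 - 228.5075 = 9.9925 keV

(Intermediate values are shown rounded; full precision is carried through to the final answer.)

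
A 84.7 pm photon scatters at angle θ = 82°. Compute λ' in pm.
86.7886 pm

Using the Compton scattering formula:
λ' = λ + Δλ = λ + λ_C(1 - cos θ)

Given:
- Initial wavelength λ = 84.7 pm
- Scattering angle θ = 82°
- Compton wavelength λ_C ≈ 2.4263 pm

Calculate the shift:
Δλ = 2.4263 × (1 - cos(82°))
Δλ = 2.4263 × 0.8608
Δλ = 2.0886 pm

Final wavelength:
λ' = 84.7 + 2.0886 = 86.7886 pm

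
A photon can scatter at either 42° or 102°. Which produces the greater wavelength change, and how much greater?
102° produces the larger shift by a factor of 4.703

Calculate both shifts using Δλ = λ_C(1 - cos θ):

For θ₁ = 42°:
Δλ₁ = 2.4263 × (1 - cos(42°))
Δλ₁ = 2.4263 × 0.2569
Δλ₁ = 0.6232 pm

For θ₂ = 102°:
Δλ₂ = 2.4263 × (1 - cos(102°))
Δλ₂ = 2.4263 × 1.2079
Δλ₂ = 2.9308 pm

The 102° angle produces the larger shift.
Ratio: 2.9308/0.6232 = 4.703

(Intermediate values are shown rounded; full precision is carried through to the final answer.)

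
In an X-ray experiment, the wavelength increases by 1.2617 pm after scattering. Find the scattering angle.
61.32°

From the Compton formula Δλ = λ_C(1 - cos θ), we can solve for θ:

cos θ = 1 - Δλ/λ_C

Given:
- Δλ = 1.2617 pm
- λ_C = h/(m_e·c) ≈ 2.42631024 pm

cos θ = 1 - 1.2617/2.42631024
cos θ = 1 - 0.520008
cos θ = 0.479992

θ = arccos(0.479992)
θ = 61.32°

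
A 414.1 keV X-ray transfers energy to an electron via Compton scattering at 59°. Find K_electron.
116.8280 keV

By energy conservation: K_e = E_initial - E_final

First find the scattered photon energy:
Initial wavelength: λ = hc/E = 2.9941 pm
Compton shift: Δλ = λ_C(1 - cos(59°)) = 1.1767 pm
Final wavelength: λ' = 2.9941 + 1.1767 = 4.1707 pm
Final photon energy: E' = hc/λ' = 297.2720 keV

Electron kinetic energy:
K_e = E - E' = 414.1000 - 297.2720 = 116.8280 keV

(Intermediate values are shown rounded; full precision is carried through to the final answer.)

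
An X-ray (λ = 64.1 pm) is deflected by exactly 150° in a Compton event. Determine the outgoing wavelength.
68.6276 pm

Using the Compton formula: λ' = λ + λ_C(1 − cos θ)

For θ = 150°, cos θ = -√3/2 (exact) ≈ -0.8660, so:
1 − cos 150° = 1 − (-√3/2) ≈ 1.8660

Δλ = λ_C × 1.8660 = 2.4263 × 1.8660 = 4.5276 pm

λ' = 64.1 + 4.5276 = 68.6276 pm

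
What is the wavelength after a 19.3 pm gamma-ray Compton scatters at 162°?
24.0339 pm

Using the Compton scattering formula:
λ' = λ + Δλ = λ + λ_C(1 - cos θ)

Given:
- Initial wavelength λ = 19.3 pm
- Scattering angle θ = 162°
- Compton wavelength λ_C ≈ 2.4263 pm

Calculate the shift:
Δλ = 2.4263 × (1 - cos(162°))
Δλ = 2.4263 × 1.9511
Δλ = 4.7339 pm

Final wavelength:
λ' = 19.3 + 4.7339 = 24.0339 pm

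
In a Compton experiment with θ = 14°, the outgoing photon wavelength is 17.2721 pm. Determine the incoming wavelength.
17.2000 pm

From λ' = λ + Δλ, we have λ = λ' - Δλ

First calculate the Compton shift:
Δλ = λ_C(1 - cos θ)
Δλ = 2.4263 × (1 - cos(14°))
Δλ = 2.4263 × 0.0297
Δλ = 0.0721 pm

Initial wavelength:
λ = λ' - Δλ
λ = 17.2721 - 0.0721
λ = 17.2000 pm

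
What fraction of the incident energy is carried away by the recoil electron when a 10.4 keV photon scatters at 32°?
0.0031 (or 0.31%)

Calculate initial and final photon energies:

Initial: E₀ = 10.4 keV → λ₀ = 119.2156 pm
Compton shift: Δλ = 0.3687 pm
Final wavelength: λ' = 119.5843 pm
Final energy: E' = 10.3679 keV

Fractional energy loss:
(E₀ - E')/E₀ = (10.4000 - 10.3679)/10.4000
= 0.0321/10.4000
= 0.0031
= 0.31%

(Intermediate values are shown rounded; full precision is carried through to the final answer.)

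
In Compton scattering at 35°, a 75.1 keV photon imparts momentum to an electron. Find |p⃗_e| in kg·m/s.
2.3846e-23 kg·m/s

The electron is initially at rest, so by conservation of momentum:
p⃗_e = p⃗₀ − p⃗'  (incident photon momentum minus scattered photon momentum)

Photon momentum magnitudes (p = h/λ = E/c):
λ₀ = hc/E₀ = 16.5092 pm → p₀ = h/λ₀ = 4.0136e-23 kg·m/s
Δλ = λ_C(1 − cos 35°) = 0.4388 pm
λ' = 16.9480 pm → p' = h/λ' = 3.9096e-23 kg·m/s

The scattered photon makes angle θ = 35° with the incident direction, so by the law of cosines:
|p⃗_e|² = p₀² + p'² − 2p₀p'cos θ
|p⃗_e|² = (4.0136e-23)² + (3.9096e-23)² − 2·4.0136e-23·3.9096e-23·cos(35°)
|p⃗_e| = 2.3846e-23 kg·m/s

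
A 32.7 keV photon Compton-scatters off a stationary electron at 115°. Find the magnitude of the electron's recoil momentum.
2.8259e-23 kg·m/s

The electron is initially at rest, so by conservation of momentum:
p⃗_e = p⃗₀ − p⃗'  (incident photon momentum minus scattered photon momentum)

Photon momentum magnitudes (p = h/λ = E/c):
λ₀ = hc/E₀ = 37.9157 pm → p₀ = h/λ₀ = 1.7476e-23 kg·m/s
Δλ = λ_C(1 − cos 115°) = 3.4517 pm
λ' = 41.3674 pm → p' = h/λ' = 1.6018e-23 kg·m/s

The scattered photon makes angle θ = 115° with the incident direction, so by the law of cosines:
|p⃗_e|² = p₀² + p'² − 2p₀p'cos θ
|p⃗_e|² = (1.7476e-23)² + (1.6018e-23)² − 2·1.7476e-23·1.6018e-23·cos(115°)
|p⃗_e| = 2.8259e-23 kg·m/s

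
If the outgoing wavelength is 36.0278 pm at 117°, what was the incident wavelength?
32.5000 pm

From λ' = λ + Δλ, we have λ = λ' - Δλ

First calculate the Compton shift:
Δλ = λ_C(1 - cos θ)
Δλ = 2.4263 × (1 - cos(117°))
Δλ = 2.4263 × 1.4540
Δλ = 3.5278 pm

Initial wavelength:
λ = λ' - Δλ
λ = 36.0278 - 3.5278
λ = 32.5000 pm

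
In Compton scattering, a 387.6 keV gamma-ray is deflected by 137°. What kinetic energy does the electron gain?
220.0440 keV

By energy conservation: K_e = E_initial - E_final

First find the scattered photon energy:
Initial wavelength: λ = hc/E = 3.1988 pm
Compton shift: Δλ = λ_C(1 - cos(137°)) = 4.2008 pm
Final wavelength: λ' = 3.1988 + 4.2008 = 7.3996 pm
Final photon energy: E' = hc/λ' = 167.5560 keV

Electron kinetic energy:
K_e = E - E' = 387.6000 - 167.5560 = 220.0440 keV

(Intermediate values are shown rounded; full precision is carried through to the final answer.)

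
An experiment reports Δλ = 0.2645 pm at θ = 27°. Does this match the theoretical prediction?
Yes, consistent

Calculate the expected shift for θ = 27°:

Δλ_expected = λ_C(1 - cos(27°))
Δλ_expected = 2.4263 × (1 - cos(27°))
Δλ_expected = 2.4263 × 0.1090
Δλ_expected = 0.2645 pm

Given shift: 0.2645 pm
Expected shift: 0.2645 pm
Difference: 0.0000 pm

The values match. This is consistent with Compton scattering at the stated angle.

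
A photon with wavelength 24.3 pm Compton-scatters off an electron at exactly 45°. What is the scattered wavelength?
25.0106 pm

Using the Compton formula: λ' = λ + λ_C(1 − cos θ)

For θ = 45°, cos θ = √2/2 (exact) ≈ 0.7071, so:
1 − cos 45° = 1 − (√2/2) ≈ 0.2929

Δλ = λ_C × 0.2929 = 2.4263 × 0.2929 = 0.7106 pm

λ' = 24.3 + 0.7106 = 25.0106 pm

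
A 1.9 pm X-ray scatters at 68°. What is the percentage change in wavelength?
79.8631%

Calculate the Compton shift:
Δλ = λ_C(1 - cos(68°))
Δλ = 2.4263 × (1 - cos(68°))
Δλ = 2.4263 × 0.6254
Δλ = 1.5174 pm

Percentage change:
(Δλ/λ₀) × 100 = (1.5174/1.9) × 100
= 79.8631%

(Intermediate values are shown rounded; full precision is carried through to the final answer.)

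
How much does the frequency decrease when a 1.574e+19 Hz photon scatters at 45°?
5.662e+17 Hz (decrease)

Convert frequency to wavelength (c = 299792458 m/s):
λ₀ = c/f₀ = 299792458/1.574e+19 = 1.9046535e-11 m = 19.0465 pm

Calculate Compton shift:
Δλ = λ_C(1 - cos(45°)) = 0.7106 pm

Final wavelength:
λ' = λ₀ + Δλ = 19.0465 + 0.7106 = 19.7572 pm

Final frequency:
f' = c/λ' = 299792458/1.9757185e-11 = 1.5173845e+19 Hz

Frequency shift (decrease):
Δf = f₀ - f' = 1.574e+19 - 1.5173845e+19 = 5.662e+17 Hz

(Intermediate values are shown rounded; full precision is carried through to the final answer.)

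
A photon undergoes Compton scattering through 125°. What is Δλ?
3.8180 pm

Using the Compton scattering formula:
Δλ = λ_C(1 - cos θ)

where λ_C = h/(m_e·c) ≈ 2.4263 pm is the Compton wavelength of an electron.

For θ = 125°:
cos(125°) = -0.5736
1 - cos(125°) = 1.5736

Δλ = 2.4263 × 1.5736
Δλ = 3.8180 pm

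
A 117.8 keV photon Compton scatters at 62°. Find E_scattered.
104.9628 keV

First convert energy to wavelength:
λ = hc/E, with hc ≈ 1239.842 keV·pm (i.e. 1239.842 eV·nm)

For E = 117.8 keV = 117800 eV:
λ = 1239.842 keV·pm / 117.8 keV
λ = 10.5250 pm

Calculate the Compton shift:
Δλ = λ_C(1 - cos(62°)) = 2.4263 × 0.5305
Δλ = 1.2872 pm

Final wavelength:
λ' = 10.5250 + 1.2872 = 11.8122 pm

Final energy:
E' = hc/λ' = 1239.842 / 11.8122 = 104.9628 keV

(Intermediate values are shown rounded; full precision is carried through to the final answer.)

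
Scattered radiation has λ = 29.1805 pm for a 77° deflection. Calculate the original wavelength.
27.3000 pm

From λ' = λ + Δλ, we have λ = λ' - Δλ

First calculate the Compton shift:
Δλ = λ_C(1 - cos θ)
Δλ = 2.4263 × (1 - cos(77°))
Δλ = 2.4263 × 0.7750
Δλ = 1.8805 pm

Initial wavelength:
λ = λ' - Δλ
λ = 29.1805 - 1.8805
λ = 27.3000 pm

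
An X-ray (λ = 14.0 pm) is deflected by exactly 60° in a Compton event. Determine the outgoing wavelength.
15.2132 pm

Using the Compton formula: λ' = λ + λ_C(1 − cos θ)

For θ = 60°, cos θ = 1/2 (exact) = 0.5000, so:
1 − cos 60° = 1 − (1/2) = 0.5000

Δλ = λ_C × 0.5000 = 2.4263 × 0.5000 = 1.2132 pm

λ' = 14.0 + 1.2132 = 15.2132 pm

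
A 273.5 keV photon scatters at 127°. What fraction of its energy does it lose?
0.4616 (or 46.16%)

Calculate initial and final photon energies:

Initial: E₀ = 273.5 keV → λ₀ = 4.5332 pm
Compton shift: Δλ = 3.8865 pm
Final wavelength: λ' = 8.4197 pm
Final energy: E' = 147.2541 keV

Fractional energy loss:
(E₀ - E')/E₀ = (273.5000 - 147.2541)/273.5000
= 126.2459/273.5000
= 0.4616
= 46.16%

(Intermediate values are shown rounded; full precision is carried through to the final answer.)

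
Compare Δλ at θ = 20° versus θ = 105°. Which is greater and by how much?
105° produces the larger shift by a factor of 20.873

Calculate both shifts using Δλ = λ_C(1 - cos θ):

For θ₁ = 20°:
Δλ₁ = 2.4263 × (1 - cos(20°))
Δλ₁ = 2.4263 × 0.0603
Δλ₁ = 0.1463 pm

For θ₂ = 105°:
Δλ₂ = 2.4263 × (1 - cos(105°))
Δλ₂ = 2.4263 × 1.2588
Δλ₂ = 3.0543 pm

The 105° angle produces the larger shift.
Ratio: 3.0543/0.1463 = 20.873

(Intermediate values are shown rounded; full precision is carried through to the final answer.)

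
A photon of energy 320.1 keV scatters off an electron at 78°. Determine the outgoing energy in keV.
213.9448 keV

First convert energy to wavelength:
λ = hc/E, with hc ≈ 1239.842 keV·pm (i.e. 1239.842 eV·nm)

For E = 320.1 keV = 320100 eV:
λ = 1239.842 keV·pm / 320.1 keV
λ = 3.8733 pm

Calculate the Compton shift:
Δλ = λ_C(1 - cos(78°)) = 2.4263 × 0.7921
Δλ = 1.9219 pm

Final wavelength:
λ' = 3.8733 + 1.9219 = 5.7951 pm

Final energy:
E' = hc/λ' = 1239.842 / 5.7951 = 213.9448 keV

(Intermediate values are shown rounded; full precision is carried through to the final answer.)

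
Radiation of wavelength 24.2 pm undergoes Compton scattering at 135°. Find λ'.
28.3420 pm

Using the Compton formula: λ' = λ + λ_C(1 − cos θ)

For θ = 135°, cos θ = -√2/2 (exact) ≈ -0.7071, so:
1 − cos 135° = 1 − (-√2/2) ≈ 1.7071

Δλ = λ_C × 1.7071 = 2.4263 × 1.7071 = 4.1420 pm

λ' = 24.2 + 4.1420 = 28.3420 pm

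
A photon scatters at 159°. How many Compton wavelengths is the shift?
1.9336 λ_C

The Compton shift formula is:
Δλ = λ_C(1 - cos θ)

Dividing both sides by λ_C:
Δλ/λ_C = 1 - cos θ

For θ = 159°:
Δλ/λ_C = 1 - cos(159°)
Δλ/λ_C = 1 - -0.9336
Δλ/λ_C = 1.9336

This means the shift is 1.9336 × λ_C = 4.6915 pm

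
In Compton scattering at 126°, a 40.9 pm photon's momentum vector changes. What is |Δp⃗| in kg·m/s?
2.7634e-23 kg·m/s

Photon momentum magnitude is p = h/λ.

Initial momentum:
p₀ = h/λ = 6.6261e-34/4.0900e-11 = 1.6201e-23 kg·m/s

After scattering:
λ' = λ + Δλ = 40.9 + 3.8525 = 44.7525 pm
p' = h/λ' = 6.6261e-34/4.4752e-11 = 1.4806e-23 kg·m/s

Momentum is a vector; the scattered photon's direction makes angle θ = 126° with the incident direction. The magnitude of the vector change Δp⃗ = p⃗₀ − p⃗' is found from the law of cosines:
|Δp⃗|² = p₀² + p'² − 2p₀p'cos θ
|Δp⃗|² = (1.6201e-23)² + (1.4806e-23)² − 2·1.6201e-23·1.4806e-23·cos(126°)
|Δp⃗| = 2.7634e-23 kg·m/s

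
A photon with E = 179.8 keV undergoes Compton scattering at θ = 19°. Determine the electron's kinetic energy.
3.3819 keV

By energy conservation: K_e = E_initial - E_final

First find the scattered photon energy:
Initial wavelength: λ = hc/E = 6.8957 pm
Compton shift: Δλ = λ_C(1 - cos(19°)) = 0.1322 pm
Final wavelength: λ' = 6.8957 + 0.1322 = 7.0279 pm
Final photon energy: E' = hc/λ' = 176.4181 keV

Electron kinetic energy:
K_e = E - E' = 179.8000 - 176.4181 = 3.3819 keV

(Intermediate values are shown rounded; full precision is carried through to the final answer.)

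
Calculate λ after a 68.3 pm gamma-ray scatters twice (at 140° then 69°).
74.1418 pm

Apply Compton shift twice:

First scattering at θ₁ = 140°:
Δλ₁ = λ_C(1 - cos(140°))
Δλ₁ = 2.4263 × 1.7660
Δλ₁ = 4.2850 pm

After first scattering:
λ₁ = 68.3 + 4.2850 = 72.5850 pm

Second scattering at θ₂ = 69°:
Δλ₂ = λ_C(1 - cos(69°))
Δλ₂ = 2.4263 × 0.6416
Δλ₂ = 1.5568 pm

Final wavelength:
λ₂ = 72.5850 + 1.5568 = 74.1418 pm

Total shift: Δλ_total = 4.2850 + 1.5568 = 5.8418 pm

(Intermediate values are shown rounded; full precision is carried through to the final answer.)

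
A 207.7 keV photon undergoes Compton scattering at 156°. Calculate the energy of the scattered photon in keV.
116.8313 keV

First convert energy to wavelength:
λ = hc/E, with hc ≈ 1239.842 keV·pm (i.e. 1239.842 eV·nm)

For E = 207.7 keV = 207700 eV:
λ = 1239.842 keV·pm / 207.7 keV
λ = 5.9694 pm

Calculate the Compton shift:
Δλ = λ_C(1 - cos(156°)) = 2.4263 × 1.9135
Δλ = 4.6429 pm

Final wavelength:
λ' = 5.9694 + 4.6429 = 10.6122 pm

Final energy:
E' = hc/λ' = 1239.842 / 10.6122 = 116.8313 keV

(Intermediate values are shown rounded; full precision is carried through to the final answer.)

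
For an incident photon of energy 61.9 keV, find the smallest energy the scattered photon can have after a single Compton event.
49.8281 keV (at θ = 180°)

The scattered photon has minimum energy when its wavelength is maximum, i.e., when the Compton shift Δλ = λ_C(1 − cos θ) is maximum. This occurs at θ = 180° (backscattering), giving Δλ_max = 2λ_C = 4.8526 pm.

Initial wavelength: λ₀ = hc/E₀ = 20.0298 pm
Maximum final wavelength: λ'_max = λ₀ + 2λ_C = 20.0298 + 4.8526 = 24.8824 pm
Minimum final energy: E'_min = hc/λ'_max = 49.8281 keV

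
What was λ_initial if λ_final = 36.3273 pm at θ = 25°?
36.1000 pm

From λ' = λ + Δλ, we have λ = λ' - Δλ

First calculate the Compton shift:
Δλ = λ_C(1 - cos θ)
Δλ = 2.4263 × (1 - cos(25°))
Δλ = 2.4263 × 0.0937
Δλ = 0.2273 pm

Initial wavelength:
λ = λ' - Δλ
λ = 36.3273 - 0.2273
λ = 36.1000 pm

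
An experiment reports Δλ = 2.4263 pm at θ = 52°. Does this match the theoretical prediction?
No, inconsistent

Calculate the expected shift for θ = 52°:

Δλ_expected = λ_C(1 - cos(52°))
Δλ_expected = 2.4263 × (1 - cos(52°))
Δλ_expected = 2.4263 × 0.3843
Δλ_expected = 0.9325 pm

Given shift: 2.4263 pm
Expected shift: 0.9325 pm
Difference: 1.4938 pm

The values do not match. The given shift corresponds to θ ≈ 90.0°, not 52°.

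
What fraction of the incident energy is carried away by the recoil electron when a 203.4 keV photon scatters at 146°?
0.4213 (or 42.13%)

Calculate initial and final photon energies:

Initial: E₀ = 203.4 keV → λ₀ = 6.0956 pm
Compton shift: Δλ = 4.4378 pm
Final wavelength: λ' = 10.5334 pm
Final energy: E' = 117.7058 keV

Fractional energy loss:
(E₀ - E')/E₀ = (203.4000 - 117.7058)/203.4000
= 85.6942/203.4000
= 0.4213
= 42.13%

(Intermediate values are shown rounded; full precision is carried through to the final answer.)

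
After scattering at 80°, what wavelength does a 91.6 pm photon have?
93.6050 pm

Using the Compton scattering formula:
λ' = λ + Δλ = λ + λ_C(1 - cos θ)

Given:
- Initial wavelength λ = 91.6 pm
- Scattering angle θ = 80°
- Compton wavelength λ_C ≈ 2.4263 pm

Calculate the shift:
Δλ = 2.4263 × (1 - cos(80°))
Δλ = 2.4263 × 0.8264
Δλ = 2.0050 pm

Final wavelength:
λ' = 91.6 + 2.0050 = 93.6050 pm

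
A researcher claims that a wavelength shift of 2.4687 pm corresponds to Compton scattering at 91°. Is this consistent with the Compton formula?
Yes, consistent

Calculate the expected shift for θ = 91°:

Δλ_expected = λ_C(1 - cos(91°))
Δλ_expected = 2.4263 × (1 - cos(91°))
Δλ_expected = 2.4263 × 1.0175
Δλ_expected = 2.4687 pm

Given shift: 2.4687 pm
Expected shift: 2.4687 pm
Difference: 0.0000 pm

The values match. This is consistent with Compton scattering at the stated angle.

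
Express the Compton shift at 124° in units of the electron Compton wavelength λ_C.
1.5592 λ_C

The Compton shift formula is:
Δλ = λ_C(1 - cos θ)

Dividing both sides by λ_C:
Δλ/λ_C = 1 - cos θ

For θ = 124°:
Δλ/λ_C = 1 - cos(124°)
Δλ/λ_C = 1 - -0.5592
Δλ/λ_C = 1.5592

This means the shift is 1.5592 × λ_C = 3.7831 pm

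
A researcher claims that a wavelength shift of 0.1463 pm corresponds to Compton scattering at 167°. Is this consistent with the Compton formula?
No, inconsistent

Calculate the expected shift for θ = 167°:

Δλ_expected = λ_C(1 - cos(167°))
Δλ_expected = 2.4263 × (1 - cos(167°))
Δλ_expected = 2.4263 × 1.9744
Δλ_expected = 4.7904 pm

Given shift: 0.1463 pm
Expected shift: 4.7904 pm
Difference: 4.6441 pm

The values do not match. The given shift corresponds to θ ≈ 20.0°, not 167°.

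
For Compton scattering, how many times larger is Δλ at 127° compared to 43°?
127° produces the larger shift by a factor of 5.963

Calculate both shifts using Δλ = λ_C(1 - cos θ):

For θ₁ = 43°:
Δλ₁ = 2.4263 × (1 - cos(43°))
Δλ₁ = 2.4263 × 0.2686
Δλ₁ = 0.6518 pm

For θ₂ = 127°:
Δλ₂ = 2.4263 × (1 - cos(127°))
Δλ₂ = 2.4263 × 1.6018
Δλ₂ = 3.8865 pm

The 127° angle produces the larger shift.
Ratio: 3.8865/0.6518 = 5.963

(Intermediate values are shown rounded; full precision is carried through to the final answer.)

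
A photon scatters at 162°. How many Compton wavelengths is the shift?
1.9511 λ_C

The Compton shift formula is:
Δλ = λ_C(1 - cos θ)

Dividing both sides by λ_C:
Δλ/λ_C = 1 - cos θ

For θ = 162°:
Δλ/λ_C = 1 - cos(162°)
Δλ/λ_C = 1 - -0.9511
Δλ/λ_C = 1.9511

This means the shift is 1.9511 × λ_C = 4.7339 pm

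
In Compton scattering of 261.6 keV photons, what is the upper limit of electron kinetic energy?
132.3431 keV

Maximum energy transfer occurs at θ = 180° (backscattering).

Initial photon: E₀ = 261.6 keV → λ₀ = 4.7395 pm

Maximum Compton shift (at 180°):
Δλ_max = 2λ_C = 2 × 2.4263 = 4.8526 pm

Final wavelength:
λ' = 4.7395 + 4.8526 = 9.5921 pm

Minimum photon energy (maximum energy to electron):
E'_min = hc/λ' = 129.2569 keV

Maximum electron kinetic energy:
K_max = E₀ - E'_min = 261.6000 - 129.2569 = 132.3431 keV

(Intermediate values are shown rounded; full precision is carried through to the final answer.)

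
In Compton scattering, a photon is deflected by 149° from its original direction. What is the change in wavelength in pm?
4.5061 pm

Using the Compton scattering formula:
Δλ = λ_C(1 - cos θ)

where λ_C = h/(m_e·c) ≈ 2.4263 pm is the Compton wavelength of an electron.

For θ = 149°:
cos(149°) = -0.8572
1 - cos(149°) = 1.8572

Δλ = 2.4263 × 1.8572
Δλ = 4.5061 pm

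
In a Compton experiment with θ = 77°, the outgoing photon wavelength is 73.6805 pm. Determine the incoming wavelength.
71.8000 pm

From λ' = λ + Δλ, we have λ = λ' - Δλ

First calculate the Compton shift:
Δλ = λ_C(1 - cos θ)
Δλ = 2.4263 × (1 - cos(77°))
Δλ = 2.4263 × 0.7750
Δλ = 1.8805 pm

Initial wavelength:
λ = λ' - Δλ
λ = 73.6805 - 1.8805
λ = 71.8000 pm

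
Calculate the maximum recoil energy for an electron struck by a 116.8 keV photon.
36.6432 keV

Maximum energy transfer occurs at θ = 180° (backscattering).

Initial photon: E₀ = 116.8 keV → λ₀ = 10.6151 pm

Maximum Compton shift (at 180°):
Δλ_max = 2λ_C = 2 × 2.4263 = 4.8526 pm

Final wavelength:
λ' = 10.6151 + 4.8526 = 15.4677 pm

Minimum photon energy (maximum energy to electron):
E'_min = hc/λ' = 80.1568 keV

Maximum electron kinetic energy:
K_max = E₀ - E'_min = 116.8000 - 80.1568 = 36.6432 keV

(Intermediate values are shown rounded; full precision is carried through to the final answer.)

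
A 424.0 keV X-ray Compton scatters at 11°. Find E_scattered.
417.6333 keV

First convert energy to wavelength:
λ = hc/E, with hc ≈ 1239.842 keV·pm (i.e. 1239.842 eV·nm)

For E = 424.0 keV = 424000 eV:
λ = 1239.842 keV·pm / 424.0 keV
λ = 2.9242 pm

Calculate the Compton shift:
Δλ = λ_C(1 - cos(11°)) = 2.4263 × 0.0184
Δλ = 0.0446 pm

Final wavelength:
λ' = 2.9242 + 0.0446 = 2.9687 pm

Final energy:
E' = hc/λ' = 1239.842 / 2.9687 = 417.6333 keV

(Intermediate values are shown rounded; full precision is carried through to the final answer.)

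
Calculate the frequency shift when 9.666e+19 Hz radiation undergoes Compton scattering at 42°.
1.617e+19 Hz (decrease)

Convert frequency to wavelength (c = 299792458 m/s):
λ₀ = c/f₀ = 299792458/9.666e+19 = 3.1015152e-12 m = 3.1015 pm

Calculate Compton shift:
Δλ = λ_C(1 - cos(42°)) = 0.6232 pm

Final wavelength:
λ' = λ₀ + Δλ = 3.1015 + 0.6232 = 3.7247 pm

Final frequency:
f' = c/λ' = 299792458/3.7247255e-12 = 8.0487127e+19 Hz

Frequency shift (decrease):
Δf = f₀ - f' = 9.666e+19 - 8.0487127e+19 = 1.617e+19 Hz

(Intermediate values are shown rounded; full precision is carried through to the final answer.)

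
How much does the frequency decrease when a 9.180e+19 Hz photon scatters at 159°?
5.412e+19 Hz (decrease)

Convert frequency to wavelength (c = 299792458 m/s):
λ₀ = c/f₀ = 299792458/9.180e+19 = 3.2657131e-12 m = 3.2657 pm

Calculate Compton shift:
Δλ = λ_C(1 - cos(159°)) = 4.6915 pm

Final wavelength:
λ' = λ₀ + Δλ = 3.2657 + 4.6915 = 7.9572 pm

Final frequency:
f' = c/λ' = 299792458/7.9571790e-12 = 3.7675721e+19 Hz

Frequency shift (decrease):
Δf = f₀ - f' = 9.180e+19 - 3.7675721e+19 = 5.412e+19 Hz

(Intermediate values are shown rounded; full precision is carried through to the final answer.)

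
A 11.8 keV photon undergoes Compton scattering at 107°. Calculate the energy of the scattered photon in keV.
11.4581 keV

First convert energy to wavelength:
λ = hc/E, with hc ≈ 1239.842 keV·pm (i.e. 1239.842 eV·nm)

For E = 11.8 keV = 11800 eV:
λ = 1239.842 keV·pm / 11.8 keV
λ = 105.0714 pm

Calculate the Compton shift:
Δλ = λ_C(1 - cos(107°)) = 2.4263 × 1.2924
Δλ = 3.1357 pm

Final wavelength:
λ' = 105.0714 + 3.1357 = 108.2070 pm

Final energy:
E' = hc/λ' = 1239.842 / 108.2070 = 11.4581 keV

(Intermediate values are shown rounded; full precision is carried through to the final answer.)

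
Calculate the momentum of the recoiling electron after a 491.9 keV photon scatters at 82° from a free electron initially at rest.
2.8152e-22 kg·m/s

The electron is initially at rest, so by conservation of momentum:
p⃗_e = p⃗₀ − p⃗'  (incident photon momentum minus scattered photon momentum)

Photon momentum magnitudes (p = h/λ = E/c):
λ₀ = hc/E₀ = 2.5205 pm → p₀ = h/λ₀ = 2.6289e-22 kg·m/s
Δλ = λ_C(1 − cos 82°) = 2.0886 pm
λ' = 4.6091 pm → p' = h/λ' = 1.4376e-22 kg·m/s

The scattered photon makes angle θ = 82° with the incident direction, so by the law of cosines:
|p⃗_e|² = p₀² + p'² − 2p₀p'cos θ
|p⃗_e|² = (2.6289e-22)² + (1.4376e-22)² − 2·2.6289e-22·1.4376e-22·cos(82°)
|p⃗_e| = 2.8152e-22 kg·m/s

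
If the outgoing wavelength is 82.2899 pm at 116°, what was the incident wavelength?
78.8000 pm

From λ' = λ + Δλ, we have λ = λ' - Δλ

First calculate the Compton shift:
Δλ = λ_C(1 - cos θ)
Δλ = 2.4263 × (1 - cos(116°))
Δλ = 2.4263 × 1.4384
Δλ = 3.4899 pm

Initial wavelength:
λ = λ' - Δλ
λ = 82.2899 - 3.4899
λ = 78.8000 pm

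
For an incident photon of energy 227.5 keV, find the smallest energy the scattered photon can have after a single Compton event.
120.3441 keV (at θ = 180°)

The scattered photon has minimum energy when its wavelength is maximum, i.e., when the Compton shift Δλ = λ_C(1 − cos θ) is maximum. This occurs at θ = 180° (backscattering), giving Δλ_max = 2λ_C = 4.8526 pm.

Initial wavelength: λ₀ = hc/E₀ = 5.4499 pm
Maximum final wavelength: λ'_max = λ₀ + 2λ_C = 5.4499 + 4.8526 = 10.3025 pm
Minimum final energy: E'_min = hc/λ'_max = 120.3441 keV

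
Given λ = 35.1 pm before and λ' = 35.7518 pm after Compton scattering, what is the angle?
43.00°

First find the wavelength shift:
Δλ = λ' - λ = 35.7518 - 35.1 = 0.6518 pm

Using Δλ = λ_C(1 - cos θ), with λ_C = h/(m_e·c) ≈ 2.42631024 pm:
cos θ = 1 - Δλ/λ_C
cos θ = 1 - 0.6518/2.42631024
cos θ = 0.731362

θ = arccos(0.731362)
θ = 43.00°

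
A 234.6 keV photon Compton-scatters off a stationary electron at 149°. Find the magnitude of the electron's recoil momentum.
1.8667e-22 kg·m/s

The electron is initially at rest, so by conservation of momentum:
p⃗_e = p⃗₀ − p⃗'  (incident photon momentum minus scattered photon momentum)

Photon momentum magnitudes (p = h/λ = E/c):
λ₀ = hc/E₀ = 5.2849 pm → p₀ = h/λ₀ = 1.2538e-22 kg·m/s
Δλ = λ_C(1 − cos 149°) = 4.5061 pm
λ' = 9.7910 pm → p' = h/λ' = 6.7675e-23 kg·m/s

The scattered photon makes angle θ = 149° with the incident direction, so by the law of cosines:
|p⃗_e|² = p₀² + p'² − 2p₀p'cos θ
|p⃗_e|² = (1.2538e-22)² + (6.7675e-23)² − 2·1.2538e-22·6.7675e-23·cos(149°)
|p⃗_e| = 1.8667e-22 kg·m/s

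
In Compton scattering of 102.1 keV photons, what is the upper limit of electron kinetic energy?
29.1511 keV

Maximum energy transfer occurs at θ = 180° (backscattering).

Initial photon: E₀ = 102.1 keV → λ₀ = 12.1434 pm

Maximum Compton shift (at 180°):
Δλ_max = 2λ_C = 2 × 2.4263 = 4.8526 pm

Final wavelength:
λ' = 12.1434 + 4.8526 = 16.9960 pm

Minimum photon energy (maximum energy to electron):
E'_min = hc/λ' = 72.9489 keV

Maximum electron kinetic energy:
K_max = E₀ - E'_min = 102.1000 - 72.9489 = 29.1511 keV

(Intermediate values are shown rounded; full precision is carried through to the final answer.)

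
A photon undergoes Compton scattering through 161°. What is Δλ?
4.7204 pm

Using the Compton scattering formula:
Δλ = λ_C(1 - cos θ)

where λ_C = h/(m_e·c) ≈ 2.4263 pm is the Compton wavelength of an electron.

For θ = 161°:
cos(161°) = -0.9455
1 - cos(161°) = 1.9455

Δλ = 2.4263 × 1.9455
Δλ = 4.7204 pm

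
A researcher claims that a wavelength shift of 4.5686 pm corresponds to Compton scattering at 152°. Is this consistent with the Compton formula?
Yes, consistent

Calculate the expected shift for θ = 152°:

Δλ_expected = λ_C(1 - cos(152°))
Δλ_expected = 2.4263 × (1 - cos(152°))
Δλ_expected = 2.4263 × 1.8829
Δλ_expected = 4.5686 pm

Given shift: 4.5686 pm
Expected shift: 4.5686 pm
Difference: 0.0000 pm

The values match. This is consistent with Compton scattering at the stated angle.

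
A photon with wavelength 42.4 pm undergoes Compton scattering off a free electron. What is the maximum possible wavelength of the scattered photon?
47.2526 pm (at θ = 180°)

The Compton shift is Δλ = λ_C(1 − cos θ).

Since cos θ ranges from −1 to 1, the factor (1 − cos θ) ranges from 0 to 2; the maximum shift occurs at θ = 180° (backscattering):
Δλ_max = 2λ_C = 2 × 2.4263 pm = 4.8526 pm

Maximum scattered wavelength:
λ'_max = λ₀ + Δλ_max = 42.4 + 4.8526 = 47.2526 pm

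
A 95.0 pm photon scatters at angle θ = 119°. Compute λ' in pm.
98.6026 pm

Using the Compton scattering formula:
λ' = λ + Δλ = λ + λ_C(1 - cos θ)

Given:
- Initial wavelength λ = 95.0 pm
- Scattering angle θ = 119°
- Compton wavelength λ_C ≈ 2.4263 pm

Calculate the shift:
Δλ = 2.4263 × (1 - cos(119°))
Δλ = 2.4263 × 1.4848
Δλ = 3.6026 pm

Final wavelength:
λ' = 95.0 + 3.6026 = 98.6026 pm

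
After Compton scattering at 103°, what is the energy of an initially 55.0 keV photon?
48.5933 keV

First convert energy to wavelength:
λ = hc/E, with hc ≈ 1239.842 keV·pm (i.e. 1239.842 eV·nm)

For E = 55.0 keV = 55000 eV:
λ = 1239.842 keV·pm / 55.0 keV
λ = 22.5426 pm

Calculate the Compton shift:
Δλ = λ_C(1 - cos(103°)) = 2.4263 × 1.2250
Δλ = 2.9721 pm

Final wavelength:
λ' = 22.5426 + 2.9721 = 25.5147 pm

Final energy:
E' = hc/λ' = 1239.842 / 25.5147 = 48.5933 keV

(Intermediate values are shown rounded; full precision is carried through to the final answer.)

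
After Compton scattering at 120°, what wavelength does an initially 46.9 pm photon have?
50.5395 pm

Using the Compton formula: λ' = λ + λ_C(1 − cos θ)

For θ = 120°, cos θ = -1/2 (exact) = -0.5000, so:
1 − cos 120° = 1 − (-1/2) = 1.5000

Δλ = λ_C × 1.5000 = 2.4263 × 1.5000 = 3.6395 pm

λ' = 46.9 + 3.6395 = 50.5395 pm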